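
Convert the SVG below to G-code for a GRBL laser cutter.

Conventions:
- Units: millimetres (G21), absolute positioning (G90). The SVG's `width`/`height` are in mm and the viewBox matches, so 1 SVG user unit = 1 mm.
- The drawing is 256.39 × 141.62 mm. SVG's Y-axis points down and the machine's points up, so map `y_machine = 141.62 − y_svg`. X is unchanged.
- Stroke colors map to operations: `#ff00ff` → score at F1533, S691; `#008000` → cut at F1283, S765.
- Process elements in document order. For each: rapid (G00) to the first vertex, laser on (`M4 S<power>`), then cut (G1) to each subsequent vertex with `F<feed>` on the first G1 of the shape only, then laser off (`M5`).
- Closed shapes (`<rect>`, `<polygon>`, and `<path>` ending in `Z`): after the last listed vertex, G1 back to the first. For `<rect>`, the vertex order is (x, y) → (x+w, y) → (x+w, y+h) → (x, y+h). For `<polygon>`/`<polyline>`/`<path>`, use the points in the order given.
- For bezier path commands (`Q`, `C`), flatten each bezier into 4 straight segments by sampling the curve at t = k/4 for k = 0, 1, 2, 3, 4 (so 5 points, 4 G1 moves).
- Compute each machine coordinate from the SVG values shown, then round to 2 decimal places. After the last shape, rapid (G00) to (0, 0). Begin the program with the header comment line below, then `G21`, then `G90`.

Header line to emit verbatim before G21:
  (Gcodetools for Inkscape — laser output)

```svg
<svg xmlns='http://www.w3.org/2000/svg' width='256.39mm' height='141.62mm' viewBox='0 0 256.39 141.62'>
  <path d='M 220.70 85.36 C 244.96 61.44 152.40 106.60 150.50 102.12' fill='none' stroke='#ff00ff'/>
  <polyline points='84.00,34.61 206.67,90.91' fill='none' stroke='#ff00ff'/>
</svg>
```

(Gcodetools for Inkscape — laser output)
G21
G90
G00 X220.70 Y56.26
M4 S691
G1 X220.23 Y63.10 F1533
G1 X195.41 Y55.17
G1 X165.68 Y43.59
G1 X150.50 Y39.50
M5
G00 X84.00 Y107.01
M4 S691
G1 X206.67 Y50.71 F1533
M5
G00 X0.00 Y0.00

1 u = 1 mm; y_m = 141.62 − y.

[1] `<path>` cubic bezier, #ff00ff→score S691 F1533: (220.70,56.26) → (220.23,63.10) → (195.41,55.17) → (165.68,43.59) → (150.50,39.50)

[2] `<polyline>` line segment, #ff00ff→score S691 F1533: (84.00,107.01) → (206.67,50.71)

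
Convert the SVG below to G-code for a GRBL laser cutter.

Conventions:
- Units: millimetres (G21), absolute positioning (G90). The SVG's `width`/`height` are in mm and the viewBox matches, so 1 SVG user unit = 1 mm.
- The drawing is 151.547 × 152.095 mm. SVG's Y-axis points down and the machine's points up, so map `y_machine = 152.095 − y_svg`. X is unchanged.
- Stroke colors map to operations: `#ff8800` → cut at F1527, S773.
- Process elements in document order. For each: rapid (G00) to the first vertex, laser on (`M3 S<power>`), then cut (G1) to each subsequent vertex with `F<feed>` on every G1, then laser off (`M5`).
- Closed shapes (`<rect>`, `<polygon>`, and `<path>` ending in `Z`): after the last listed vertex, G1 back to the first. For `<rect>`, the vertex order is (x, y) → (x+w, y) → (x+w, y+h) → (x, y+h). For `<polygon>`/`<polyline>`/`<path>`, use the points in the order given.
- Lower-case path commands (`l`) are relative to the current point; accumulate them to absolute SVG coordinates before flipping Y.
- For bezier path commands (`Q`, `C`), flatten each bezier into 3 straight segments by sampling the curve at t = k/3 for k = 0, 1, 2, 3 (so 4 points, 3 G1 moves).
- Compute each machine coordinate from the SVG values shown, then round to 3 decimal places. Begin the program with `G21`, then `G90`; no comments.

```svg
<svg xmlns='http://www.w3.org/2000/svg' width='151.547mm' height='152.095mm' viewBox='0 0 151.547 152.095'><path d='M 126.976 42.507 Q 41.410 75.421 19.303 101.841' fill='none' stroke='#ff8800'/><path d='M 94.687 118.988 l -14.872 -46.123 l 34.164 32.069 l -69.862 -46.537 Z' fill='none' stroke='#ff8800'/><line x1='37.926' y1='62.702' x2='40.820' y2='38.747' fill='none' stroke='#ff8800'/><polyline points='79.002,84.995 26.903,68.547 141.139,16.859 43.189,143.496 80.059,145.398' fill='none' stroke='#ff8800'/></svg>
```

G21
G90
G00 X126.976 Y109.588
M3 S773
G1 X76.983 Y88.367 F1527
G1 X41.092 Y68.589 F1527
G1 X19.303 Y50.254 F1527
M5
G00 X94.687 Y33.107
M3 S773
G1 X79.815 Y79.230 F1527
G1 X113.979 Y47.161 F1527
G1 X44.117 Y93.698 F1527
G1 X94.687 Y33.107 F1527
M5
G00 X37.926 Y89.393
M3 S773
G1 X40.820 Y113.348 F1527
M5
G00 X79.002 Y67.100
M3 S773
G1 X26.903 Y83.548 F1527
G1 X141.139 Y135.236 F1527
G1 X43.189 Y8.599 F1527
G1 X80.059 Y6.697 F1527
M5

viewBox `0 0 151.547 152.095` with mm width/height → 1 unit = 1 mm. Flip: y_m = 152.095 − y_svg.

**Shape 1** — `<path>` quadratic bezier, stroke `#ff8800` → cut (S773, F1527). Control points (SVG): P0=(126.976,42.507), P1=(41.410,75.421), P2=(19.303,101.841); sampled at t=k/3. Machine vertices: (126.976,109.588) → (76.983,88.367) → (41.092,68.589) → (19.303,50.254). Open path.

**Shape 2** — `<path>` closed polygon, stroke `#ff8800` → cut (S773, F1527). Machine vertices: (94.687,33.107) → (79.815,79.230) → (113.979,47.161) → (44.117,93.698) → (94.687,33.107). Closed: final G1 returns to the first vertex.

**Shape 3** — `<line>` line segment, stroke `#ff8800` → cut (S773, F1527). Machine vertices: (37.926,89.393) → (40.820,113.348). Open path.

**Shape 4** — `<polyline>` open polyline, stroke `#ff8800` → cut (S773, F1527). Machine vertices: (79.002,67.100) → (26.903,83.548) → (141.139,135.236) → (43.189,8.599) → (80.059,6.697). Open path.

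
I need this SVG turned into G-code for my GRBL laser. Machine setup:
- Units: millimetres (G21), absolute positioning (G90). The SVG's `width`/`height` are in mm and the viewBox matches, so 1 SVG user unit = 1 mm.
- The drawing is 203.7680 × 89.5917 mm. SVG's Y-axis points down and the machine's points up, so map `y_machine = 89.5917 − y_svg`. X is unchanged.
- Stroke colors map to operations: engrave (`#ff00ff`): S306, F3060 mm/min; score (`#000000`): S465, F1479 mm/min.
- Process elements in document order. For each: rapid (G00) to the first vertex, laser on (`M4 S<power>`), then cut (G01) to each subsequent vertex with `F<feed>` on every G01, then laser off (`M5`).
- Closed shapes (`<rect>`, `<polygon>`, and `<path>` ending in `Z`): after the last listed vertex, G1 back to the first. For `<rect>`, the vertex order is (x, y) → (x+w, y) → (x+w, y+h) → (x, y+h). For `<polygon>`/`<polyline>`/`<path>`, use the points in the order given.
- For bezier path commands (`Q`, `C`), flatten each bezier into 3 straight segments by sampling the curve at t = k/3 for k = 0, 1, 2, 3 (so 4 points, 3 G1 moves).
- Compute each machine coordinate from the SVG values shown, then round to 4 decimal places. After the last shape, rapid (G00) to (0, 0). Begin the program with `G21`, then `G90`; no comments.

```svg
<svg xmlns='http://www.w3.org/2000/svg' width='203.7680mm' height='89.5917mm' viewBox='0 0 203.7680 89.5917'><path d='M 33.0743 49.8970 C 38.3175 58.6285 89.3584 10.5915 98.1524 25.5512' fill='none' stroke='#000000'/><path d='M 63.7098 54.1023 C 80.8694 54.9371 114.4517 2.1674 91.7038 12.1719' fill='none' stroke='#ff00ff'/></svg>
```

G21
G90
G00 X33.0743 Y39.6947
M4 S465
G01 X50.3225 Y45.4503 F1479
G01 X78.5370 Y62.4370 F1479
G01 X98.1524 Y64.0405 F1479
M5
G00 X63.7098 Y35.4894
M4 S306
G01 X83.6491 Y48.2124 F3060
G01 X98.3695 Y70.8099 F3060
G01 X91.7038 Y77.4198 F3060
M5
G00 X0.0000 Y0.0000

viewBox `0 0 203.7680 89.5917` with mm width/height → 1 unit = 1 mm. Flip: y_m = 89.5917 − y_svg.

**Shape 1** — `<path>` cubic bezier, stroke `#000000` → score (S465, F1479). Control points (SVG): P0=(33.0743,49.8970), P1=(38.3175,58.6285), P2=(89.3584,10.5915), P3=(98.1524,25.5512); sampled at t=k/3. Machine vertices: (33.0743,39.6947) → (50.3225,45.4503) → (78.5370,62.4370) → (98.1524,64.0405). Open path.

**Shape 2** — `<path>` cubic bezier, stroke `#ff00ff` → engrave (S306, F3060). Control points (SVG): P0=(63.7098,54.1023), P1=(80.8694,54.9371), P2=(114.4517,2.1674), P3=(91.7038,12.1719); sampled at t=k/3. Machine vertices: (63.7098,35.4894) → (83.6491,48.2124) → (98.3695,70.8099) → (91.7038,77.4198). Open path.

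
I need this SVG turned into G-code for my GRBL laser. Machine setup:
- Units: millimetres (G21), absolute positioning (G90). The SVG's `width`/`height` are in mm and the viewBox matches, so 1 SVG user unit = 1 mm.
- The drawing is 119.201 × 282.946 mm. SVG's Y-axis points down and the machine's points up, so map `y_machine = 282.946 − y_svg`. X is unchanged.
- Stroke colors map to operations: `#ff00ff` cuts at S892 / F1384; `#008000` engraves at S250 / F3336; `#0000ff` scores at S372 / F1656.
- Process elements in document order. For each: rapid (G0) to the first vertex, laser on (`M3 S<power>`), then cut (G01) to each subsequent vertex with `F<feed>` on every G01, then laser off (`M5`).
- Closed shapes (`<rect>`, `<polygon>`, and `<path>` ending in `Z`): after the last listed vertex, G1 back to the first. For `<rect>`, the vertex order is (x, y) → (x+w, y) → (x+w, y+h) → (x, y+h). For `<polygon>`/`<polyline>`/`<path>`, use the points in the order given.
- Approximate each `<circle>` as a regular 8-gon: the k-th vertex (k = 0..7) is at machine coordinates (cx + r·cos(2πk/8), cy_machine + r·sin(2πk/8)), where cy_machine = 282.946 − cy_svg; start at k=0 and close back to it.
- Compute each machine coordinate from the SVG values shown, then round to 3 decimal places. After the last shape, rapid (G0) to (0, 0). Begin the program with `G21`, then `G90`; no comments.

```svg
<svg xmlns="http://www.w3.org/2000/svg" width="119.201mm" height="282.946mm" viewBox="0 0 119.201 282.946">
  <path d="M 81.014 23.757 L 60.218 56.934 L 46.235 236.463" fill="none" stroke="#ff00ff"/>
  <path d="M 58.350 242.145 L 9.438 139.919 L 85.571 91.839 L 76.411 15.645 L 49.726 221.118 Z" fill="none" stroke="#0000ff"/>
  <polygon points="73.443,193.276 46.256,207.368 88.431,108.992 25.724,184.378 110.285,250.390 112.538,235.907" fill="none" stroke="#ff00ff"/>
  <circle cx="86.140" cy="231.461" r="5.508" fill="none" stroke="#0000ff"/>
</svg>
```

G21
G90
G0 X81.014 Y259.189
M3 S892
G01 X60.218 Y226.012 F1384
G01 X46.235 Y46.483 F1384
M5
G0 X58.350 Y40.801
M3 S372
G01 X9.438 Y143.027 F1656
G01 X85.571 Y191.107 F1656
G01 X76.411 Y267.301 F1656
G01 X49.726 Y61.828 F1656
G01 X58.350 Y40.801 F1656
M5
G0 X73.443 Y89.670
M3 S892
G01 X46.256 Y75.578 F1384
G01 X88.431 Y173.954 F1384
G01 X25.724 Y98.568 F1384
G01 X110.285 Y32.556 F1384
G01 X112.538 Y47.039 F1384
G01 X73.443 Y89.670 F1384
M5
G0 X91.648 Y51.485
M3 S372
G01 X90.035 Y55.380 F1656
G01 X86.140 Y56.993 F1656
G01 X82.245 Y55.380 F1656
G01 X80.632 Y51.485 F1656
G01 X82.245 Y47.590 F1656
G01 X86.140 Y45.977 F1656
G01 X90.035 Y47.590 F1656
G01 X91.648 Y51.485 F1656
M5
G0 X0.000 Y0.000

Since the viewBox matches the mm dimensions, user units are millimetres directly. The only transform is the Y-flip y_m = 282.946 − y_svg.

Shape 1 is a open polyline drawn with `<path>`. Its stroke #ff00ff means cut at S892, F1384. After flipping Y the toolpath is (81.014,259.189) → (60.218,226.012) → (46.235,46.483).

Shape 2 is a closed polygon drawn with `<path>`. Its stroke #0000ff means score at S372, F1656. After flipping Y the toolpath is (58.350,40.801) → (9.438,143.027) → (85.571,191.107) → (76.411,267.301) → (49.726,61.828) → (58.350,40.801), returning to the start.

Shape 3 is a closed polygon drawn with `<polygon>`. Its stroke #ff00ff means cut at S892, F1384. After flipping Y the toolpath is (73.443,89.670) → (46.256,75.578) → (88.431,173.954) → (25.724,98.568) → (110.285,32.556) → (112.538,47.039) → (73.443,89.670), returning to the start.

Shape 4 is a circle drawn with `<circle>`. Its stroke #0000ff means score at S372, F1656. After flipping Y the toolpath is (91.648,51.485) → (90.035,55.380) → (86.140,56.993) → (82.245,55.380) → (80.632,51.485) → (82.245,47.590) → (86.140,45.977) → (90.035,47.590) → (91.648,51.485), returning to the start.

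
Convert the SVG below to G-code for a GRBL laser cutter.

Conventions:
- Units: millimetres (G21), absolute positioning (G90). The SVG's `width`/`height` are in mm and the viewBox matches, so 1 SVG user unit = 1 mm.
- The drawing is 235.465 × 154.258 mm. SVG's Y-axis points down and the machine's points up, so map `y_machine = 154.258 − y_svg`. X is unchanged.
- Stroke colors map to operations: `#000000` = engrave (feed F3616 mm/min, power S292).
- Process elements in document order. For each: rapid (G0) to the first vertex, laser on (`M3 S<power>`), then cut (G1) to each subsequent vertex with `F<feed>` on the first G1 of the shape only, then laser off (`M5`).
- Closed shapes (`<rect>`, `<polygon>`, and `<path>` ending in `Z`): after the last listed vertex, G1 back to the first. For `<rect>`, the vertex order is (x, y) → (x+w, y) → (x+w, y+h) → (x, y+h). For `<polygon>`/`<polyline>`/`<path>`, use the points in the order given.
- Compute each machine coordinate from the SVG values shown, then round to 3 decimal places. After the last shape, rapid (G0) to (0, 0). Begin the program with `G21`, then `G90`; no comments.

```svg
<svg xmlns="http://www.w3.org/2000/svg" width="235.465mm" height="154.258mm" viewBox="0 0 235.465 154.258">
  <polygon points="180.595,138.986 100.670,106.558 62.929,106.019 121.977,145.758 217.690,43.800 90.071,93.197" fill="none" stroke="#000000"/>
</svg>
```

1 u = 1 mm; y_m = 154.258 − y.

[1] `<polygon>` closed polygon, #000000→engrave S292 F3616: (180.595,15.272) → (100.670,47.700) → (62.929,48.239) → (121.977,8.500) → (217.690,110.458) → (90.071,61.061) → (180.595,15.272) (closed)

G21
G90
G0 X180.595 Y15.272
M3 S292
G1 X100.670 Y47.700 F3616
G1 X62.929 Y48.239
G1 X121.977 Y8.500
G1 X217.690 Y110.458
G1 X90.071 Y61.061
G1 X180.595 Y15.272
M5
G0 X0.000 Y0.000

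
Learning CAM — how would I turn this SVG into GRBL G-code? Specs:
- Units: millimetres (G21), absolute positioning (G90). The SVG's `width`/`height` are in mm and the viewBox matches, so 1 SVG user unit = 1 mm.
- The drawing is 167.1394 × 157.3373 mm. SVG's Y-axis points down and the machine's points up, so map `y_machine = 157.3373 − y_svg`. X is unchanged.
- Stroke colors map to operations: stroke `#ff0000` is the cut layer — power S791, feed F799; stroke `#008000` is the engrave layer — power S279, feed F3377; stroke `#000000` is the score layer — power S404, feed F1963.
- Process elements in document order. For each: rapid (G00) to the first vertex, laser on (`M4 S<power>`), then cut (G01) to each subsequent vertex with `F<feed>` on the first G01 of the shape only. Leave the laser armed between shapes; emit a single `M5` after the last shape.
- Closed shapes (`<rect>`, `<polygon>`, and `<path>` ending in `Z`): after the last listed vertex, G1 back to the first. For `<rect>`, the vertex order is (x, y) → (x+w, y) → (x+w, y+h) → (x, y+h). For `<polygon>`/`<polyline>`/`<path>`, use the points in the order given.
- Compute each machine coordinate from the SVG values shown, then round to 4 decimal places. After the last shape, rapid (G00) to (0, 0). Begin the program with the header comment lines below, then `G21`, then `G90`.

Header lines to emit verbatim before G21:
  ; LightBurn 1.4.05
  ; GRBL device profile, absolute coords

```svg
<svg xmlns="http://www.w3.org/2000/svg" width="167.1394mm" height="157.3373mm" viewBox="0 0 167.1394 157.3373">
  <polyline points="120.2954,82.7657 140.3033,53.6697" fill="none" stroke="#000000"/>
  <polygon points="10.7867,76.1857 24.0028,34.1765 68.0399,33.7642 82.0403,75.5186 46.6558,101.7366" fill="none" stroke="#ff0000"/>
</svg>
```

Since the viewBox matches the mm dimensions, user units are millimetres directly. The only transform is the Y-flip y_m = 157.3373 − y_svg.

Shape 1 is a line segment drawn with `<polyline>`. Its stroke #000000 means score at S404, F1963. After flipping Y the toolpath is (120.2954,74.5716) → (140.3033,103.6676).

Shape 2 is a regular polygon drawn with `<polygon>`. Its stroke #ff0000 means cut at S791, F799. After flipping Y the toolpath is (10.7867,81.1516) → (24.0028,123.1608) → (68.0399,123.5731) → (82.0403,81.8187) → (46.6558,55.6007) → (10.7867,81.1516), returning to the start.

; LightBurn 1.4.05
; GRBL device profile, absolute coords
G21
G90
G00 X120.2954 Y74.5716
M4 S404
G01 X140.3033 Y103.6676 F1963
G00 X10.7867 Y81.1516
M4 S791
G01 X24.0028 Y123.1608 F799
G01 X68.0399 Y123.5731
G01 X82.0403 Y81.8187
G01 X46.6558 Y55.6007
G01 X10.7867 Y81.1516
M5
G00 X0.0000 Y0.0000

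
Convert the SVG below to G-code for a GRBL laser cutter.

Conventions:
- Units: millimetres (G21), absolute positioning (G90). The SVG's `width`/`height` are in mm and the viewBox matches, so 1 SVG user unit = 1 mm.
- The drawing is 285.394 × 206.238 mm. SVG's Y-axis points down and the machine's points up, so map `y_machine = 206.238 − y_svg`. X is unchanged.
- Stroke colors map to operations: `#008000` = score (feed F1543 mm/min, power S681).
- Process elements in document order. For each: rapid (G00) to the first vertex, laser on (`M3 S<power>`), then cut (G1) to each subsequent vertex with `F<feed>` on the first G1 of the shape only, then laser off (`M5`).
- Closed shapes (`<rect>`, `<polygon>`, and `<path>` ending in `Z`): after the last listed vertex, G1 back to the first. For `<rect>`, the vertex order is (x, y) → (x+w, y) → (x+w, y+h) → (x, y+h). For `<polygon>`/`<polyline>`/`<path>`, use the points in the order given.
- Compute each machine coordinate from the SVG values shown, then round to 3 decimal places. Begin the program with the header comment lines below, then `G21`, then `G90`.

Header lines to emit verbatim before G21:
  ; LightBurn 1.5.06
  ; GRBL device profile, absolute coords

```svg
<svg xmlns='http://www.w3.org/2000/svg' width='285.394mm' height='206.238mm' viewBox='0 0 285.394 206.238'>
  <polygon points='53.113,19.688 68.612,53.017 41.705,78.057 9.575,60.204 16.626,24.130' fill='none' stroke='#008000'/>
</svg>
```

; LightBurn 1.5.06
; GRBL device profile, absolute coords
G21
G90
G00 X53.113 Y186.550
M3 S681
G1 X68.612 Y153.221 F1543
G1 X41.705 Y128.181
G1 X9.575 Y146.034
G1 X16.626 Y182.108
G1 X53.113 Y186.550
M5

1 u = 1 mm; y_m = 206.238 − y.

[1] `<polygon>` regular polygon, #008000→score S681 F1543: (53.113,186.550) → (68.612,153.221) → (41.705,128.181) → (9.575,146.034) → (16.626,182.108) → (53.113,186.550) (closed)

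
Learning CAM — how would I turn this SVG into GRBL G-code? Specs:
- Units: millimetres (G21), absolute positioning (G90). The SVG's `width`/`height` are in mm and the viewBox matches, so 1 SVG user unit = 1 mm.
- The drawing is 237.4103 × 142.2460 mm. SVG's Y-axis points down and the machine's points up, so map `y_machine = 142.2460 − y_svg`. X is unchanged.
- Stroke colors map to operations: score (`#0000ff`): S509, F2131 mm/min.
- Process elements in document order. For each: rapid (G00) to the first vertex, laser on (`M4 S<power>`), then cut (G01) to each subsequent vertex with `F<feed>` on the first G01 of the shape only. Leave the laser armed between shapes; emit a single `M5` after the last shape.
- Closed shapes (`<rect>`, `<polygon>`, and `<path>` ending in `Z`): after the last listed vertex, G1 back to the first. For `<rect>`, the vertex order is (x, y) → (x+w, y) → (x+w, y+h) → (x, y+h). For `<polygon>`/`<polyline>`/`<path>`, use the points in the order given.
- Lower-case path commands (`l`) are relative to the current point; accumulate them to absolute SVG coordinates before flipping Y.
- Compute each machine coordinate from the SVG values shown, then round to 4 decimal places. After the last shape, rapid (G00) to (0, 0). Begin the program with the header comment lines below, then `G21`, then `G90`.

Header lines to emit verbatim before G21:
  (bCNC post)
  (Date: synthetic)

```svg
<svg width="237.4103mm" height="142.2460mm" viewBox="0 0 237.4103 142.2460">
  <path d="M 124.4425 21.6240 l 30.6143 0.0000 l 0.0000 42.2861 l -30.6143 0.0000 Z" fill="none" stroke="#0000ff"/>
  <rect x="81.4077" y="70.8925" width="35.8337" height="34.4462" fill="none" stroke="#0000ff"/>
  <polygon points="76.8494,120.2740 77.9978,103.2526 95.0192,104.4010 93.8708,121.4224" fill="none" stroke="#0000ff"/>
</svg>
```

1 u = 1 mm; y_m = 142.2460 − y.

[1] `<path>` rectangle, #0000ff→score S509 F2131: (124.4425,120.6220) → (155.0568,120.6220) → (155.0568,78.3359) → (124.4425,78.3359) → (124.4425,120.6220) (closed)

[2] `<rect>` rectangle, #0000ff→score S509 F2131: (81.4077,71.3535) → (117.2414,71.3535) → (117.2414,36.9073) → (81.4077,36.9073) → (81.4077,71.3535) (closed)

[3] `<polygon>` regular polygon, #0000ff→score S509 F2131: (76.8494,21.9720) → (77.9978,38.9934) → (95.0192,37.8450) → (93.8708,20.8236) → (76.8494,21.9720) (closed)

(bCNC post)
(Date: synthetic)
G21
G90
G00 X124.4425 Y120.6220
M4 S509
G01 X155.0568 Y120.6220 F2131
G01 X155.0568 Y78.3359
G01 X124.4425 Y78.3359
G01 X124.4425 Y120.6220
G00 X81.4077 Y71.3535
M4 S509
G01 X117.2414 Y71.3535 F2131
G01 X117.2414 Y36.9073
G01 X81.4077 Y36.9073
G01 X81.4077 Y71.3535
G00 X76.8494 Y21.9720
M4 S509
G01 X77.9978 Y38.9934 F2131
G01 X95.0192 Y37.8450
G01 X93.8708 Y20.8236
G01 X76.8494 Y21.9720
M5
G00 X0.0000 Y0.0000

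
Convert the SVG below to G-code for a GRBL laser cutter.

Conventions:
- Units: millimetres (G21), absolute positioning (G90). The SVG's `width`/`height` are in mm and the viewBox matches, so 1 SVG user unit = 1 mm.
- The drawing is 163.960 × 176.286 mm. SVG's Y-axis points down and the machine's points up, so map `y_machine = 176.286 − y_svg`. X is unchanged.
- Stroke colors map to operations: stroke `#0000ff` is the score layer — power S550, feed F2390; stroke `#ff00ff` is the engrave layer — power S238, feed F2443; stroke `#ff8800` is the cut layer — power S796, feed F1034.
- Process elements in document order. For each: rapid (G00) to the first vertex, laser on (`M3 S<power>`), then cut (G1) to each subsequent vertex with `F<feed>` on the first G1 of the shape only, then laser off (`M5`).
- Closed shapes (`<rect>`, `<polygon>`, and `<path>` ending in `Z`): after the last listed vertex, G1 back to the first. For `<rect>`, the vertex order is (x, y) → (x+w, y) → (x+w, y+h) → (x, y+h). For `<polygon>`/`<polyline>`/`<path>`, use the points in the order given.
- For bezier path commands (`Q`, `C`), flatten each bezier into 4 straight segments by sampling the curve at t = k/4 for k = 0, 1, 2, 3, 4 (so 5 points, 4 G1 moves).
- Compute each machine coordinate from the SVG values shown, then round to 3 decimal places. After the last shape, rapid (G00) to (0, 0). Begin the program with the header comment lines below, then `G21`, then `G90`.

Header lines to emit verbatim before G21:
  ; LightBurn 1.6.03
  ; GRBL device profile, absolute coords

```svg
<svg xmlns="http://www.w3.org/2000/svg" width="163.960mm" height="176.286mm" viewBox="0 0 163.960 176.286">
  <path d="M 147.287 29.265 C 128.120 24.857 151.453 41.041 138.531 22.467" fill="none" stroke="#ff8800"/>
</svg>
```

; LightBurn 1.6.03
; GRBL device profile, absolute coords
G21
G90
G00 X147.287 Y147.021
M3 S796
G1 X139.650 Y147.331 F1034
G1 X140.567 Y145.108
G1 X142.655 Y145.541
G1 X138.531 Y153.819
M5
G00 X0.000 Y0.000

Since the viewBox matches the mm dimensions, user units are millimetres directly. The only transform is the Y-flip y_m = 176.286 − y_svg.

Shape 1 is a cubic bezier drawn with `<path>`. Its stroke #ff8800 means cut at S796, F1034. After flipping Y the toolpath is (147.287,147.021) → (139.650,147.331) → (140.567,145.108) → (142.655,145.541) → (138.531,153.819).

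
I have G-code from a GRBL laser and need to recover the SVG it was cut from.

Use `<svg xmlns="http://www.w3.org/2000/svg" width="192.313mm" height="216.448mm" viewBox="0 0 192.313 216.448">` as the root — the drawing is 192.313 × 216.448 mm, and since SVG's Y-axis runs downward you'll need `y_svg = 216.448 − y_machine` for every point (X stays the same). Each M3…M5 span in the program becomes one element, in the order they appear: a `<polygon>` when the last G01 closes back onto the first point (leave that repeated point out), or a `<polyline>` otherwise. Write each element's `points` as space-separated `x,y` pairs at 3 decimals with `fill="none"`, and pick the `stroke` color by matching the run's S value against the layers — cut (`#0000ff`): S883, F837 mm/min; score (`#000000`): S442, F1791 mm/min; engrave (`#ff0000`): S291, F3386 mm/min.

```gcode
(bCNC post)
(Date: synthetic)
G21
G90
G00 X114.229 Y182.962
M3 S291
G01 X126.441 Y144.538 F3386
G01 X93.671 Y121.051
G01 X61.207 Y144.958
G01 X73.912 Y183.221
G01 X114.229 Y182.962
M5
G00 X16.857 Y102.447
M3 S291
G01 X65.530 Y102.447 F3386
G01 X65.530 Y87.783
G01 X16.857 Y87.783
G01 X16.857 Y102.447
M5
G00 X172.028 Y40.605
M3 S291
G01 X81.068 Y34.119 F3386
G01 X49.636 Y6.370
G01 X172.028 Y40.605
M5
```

y_svg = 216.448 − y_m. Every run uses S291, so all elements get stroke `#ff0000` (engrave).

[1] closed run; points: 114.229,33.486 126.441,71.910 93.671,95.397 61.207,71.490 73.912,33.227

[2] closed run; points: 16.857,114.001 65.530,114.001 65.530,128.665 16.857,128.665

[3] closed run; points: 172.028,175.843 81.068,182.329 49.636,210.078

<svg xmlns="http://www.w3.org/2000/svg" width="192.313mm" height="216.448mm" viewBox="0 0 192.313 216.448">
  <polygon points="114.229,33.486 126.441,71.910 93.671,95.397 61.207,71.490 73.912,33.227" fill="none" stroke="#ff0000"/>
  <polygon points="16.857,114.001 65.530,114.001 65.530,128.665 16.857,128.665" fill="none" stroke="#ff0000"/>
  <polygon points="172.028,175.843 81.068,182.329 49.636,210.078" fill="none" stroke="#ff0000"/>
</svg>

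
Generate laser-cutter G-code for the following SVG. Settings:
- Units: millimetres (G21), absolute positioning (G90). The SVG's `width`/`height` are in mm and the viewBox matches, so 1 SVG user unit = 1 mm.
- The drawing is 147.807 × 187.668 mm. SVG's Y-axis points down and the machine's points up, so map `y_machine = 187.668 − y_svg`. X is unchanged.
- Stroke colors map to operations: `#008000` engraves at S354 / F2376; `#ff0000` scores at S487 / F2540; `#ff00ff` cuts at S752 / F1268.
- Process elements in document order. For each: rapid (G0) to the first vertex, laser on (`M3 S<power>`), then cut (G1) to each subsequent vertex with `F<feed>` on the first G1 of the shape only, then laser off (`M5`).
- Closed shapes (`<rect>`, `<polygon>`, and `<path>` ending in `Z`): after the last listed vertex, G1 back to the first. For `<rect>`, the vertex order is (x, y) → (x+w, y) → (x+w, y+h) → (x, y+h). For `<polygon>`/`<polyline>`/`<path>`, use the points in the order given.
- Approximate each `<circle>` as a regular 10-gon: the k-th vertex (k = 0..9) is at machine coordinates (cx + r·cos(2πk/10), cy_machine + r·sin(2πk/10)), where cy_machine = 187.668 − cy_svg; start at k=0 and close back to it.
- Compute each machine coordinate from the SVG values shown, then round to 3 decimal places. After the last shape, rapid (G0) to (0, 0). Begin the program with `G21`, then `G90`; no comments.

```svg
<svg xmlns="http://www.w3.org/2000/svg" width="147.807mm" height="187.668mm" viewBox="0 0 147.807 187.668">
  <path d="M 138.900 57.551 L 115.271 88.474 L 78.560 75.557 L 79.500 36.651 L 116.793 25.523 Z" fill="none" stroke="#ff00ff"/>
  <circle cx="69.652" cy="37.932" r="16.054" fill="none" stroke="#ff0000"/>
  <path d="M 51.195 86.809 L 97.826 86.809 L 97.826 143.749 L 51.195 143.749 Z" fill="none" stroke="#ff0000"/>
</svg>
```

Since the viewBox matches the mm dimensions, user units are millimetres directly. The only transform is the Y-flip y_m = 187.668 − y_svg.

Shape 1 is a regular polygon drawn with `<path>`. Its stroke #ff00ff means cut at S752, F1268. After flipping Y the toolpath is (138.900,130.117) → (115.271,99.194) → (78.560,112.111) → (79.500,151.017) → (116.793,162.145) → (138.900,130.117), returning to the start.

Shape 2 is a circle drawn with `<circle>`. Its stroke #ff0000 means score at S487, F2540. After flipping Y the toolpath is (85.706,149.736) → (82.640,159.172) → (74.613,165.004) → (64.691,165.004) → (56.664,159.172) → (53.598,149.736) → (56.664,140.300) → (64.691,134.468) → (74.613,134.468) → (82.640,140.300) → (85.706,149.736), returning to the start.

Shape 3 is a rectangle drawn with `<path>`. Its stroke #ff0000 means score at S487, F2540. After flipping Y the toolpath is (51.195,100.859) → (97.826,100.859) → (97.826,43.919) → (51.195,43.919) → (51.195,100.859), returning to the start.

G21
G90
G0 X138.900 Y130.117
M3 S752
G1 X115.271 Y99.194 F1268
G1 X78.560 Y112.111
G1 X79.500 Y151.017
G1 X116.793 Y162.145
G1 X138.900 Y130.117
M5
G0 X85.706 Y149.736
M3 S487
G1 X82.640 Y159.172 F2540
G1 X74.613 Y165.004
G1 X64.691 Y165.004
G1 X56.664 Y159.172
G1 X53.598 Y149.736
G1 X56.664 Y140.300
G1 X64.691 Y134.468
G1 X74.613 Y134.468
G1 X82.640 Y140.300
G1 X85.706 Y149.736
M5
G0 X51.195 Y100.859
M3 S487
G1 X97.826 Y100.859 F2540
G1 X97.826 Y43.919
G1 X51.195 Y43.919
G1 X51.195 Y100.859
M5
G0 X0.000 Y0.000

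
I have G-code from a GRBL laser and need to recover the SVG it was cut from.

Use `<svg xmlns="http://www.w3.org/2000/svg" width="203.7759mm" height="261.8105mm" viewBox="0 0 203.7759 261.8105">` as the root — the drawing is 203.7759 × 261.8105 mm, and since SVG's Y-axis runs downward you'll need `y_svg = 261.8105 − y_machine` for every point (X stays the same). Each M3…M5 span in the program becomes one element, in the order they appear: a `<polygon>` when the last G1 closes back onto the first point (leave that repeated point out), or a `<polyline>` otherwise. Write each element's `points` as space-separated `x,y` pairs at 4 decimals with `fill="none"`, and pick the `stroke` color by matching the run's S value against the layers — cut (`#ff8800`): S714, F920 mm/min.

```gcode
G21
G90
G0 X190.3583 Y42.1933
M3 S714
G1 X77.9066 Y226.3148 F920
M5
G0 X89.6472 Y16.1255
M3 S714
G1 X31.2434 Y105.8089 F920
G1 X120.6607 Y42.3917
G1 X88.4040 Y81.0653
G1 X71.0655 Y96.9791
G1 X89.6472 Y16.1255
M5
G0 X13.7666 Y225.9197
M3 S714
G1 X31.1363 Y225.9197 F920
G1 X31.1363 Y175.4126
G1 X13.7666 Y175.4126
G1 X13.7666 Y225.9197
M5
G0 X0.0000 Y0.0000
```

<svg xmlns="http://www.w3.org/2000/svg" width="203.7759mm" height="261.8105mm" viewBox="0 0 203.7759 261.8105">
  <polyline points="190.3583,219.6172 77.9066,35.4957" fill="none" stroke="#ff8800"/>
  <polygon points="89.6472,245.6850 31.2434,156.0016 120.6607,219.4188 88.4040,180.7452 71.0655,164.8314" fill="none" stroke="#ff8800"/>
  <polygon points="13.7666,35.8908 31.1363,35.8908 31.1363,86.3979 13.7666,86.3979" fill="none" stroke="#ff8800"/>
</svg>

y_svg = 261.8105 − y_m. Every run uses S714, so all elements get stroke `#ff8800` (cut).

[1] open run; points: 190.3583,219.6172 77.9066,35.4957

[2] closed run; points: 89.6472,245.6850 31.2434,156.0016 120.6607,219.4188 88.4040,180.7452 71.0655,164.8314

[3] closed run; points: 13.7666,35.8908 31.1363,35.8908 31.1363,86.3979 13.7666,86.3979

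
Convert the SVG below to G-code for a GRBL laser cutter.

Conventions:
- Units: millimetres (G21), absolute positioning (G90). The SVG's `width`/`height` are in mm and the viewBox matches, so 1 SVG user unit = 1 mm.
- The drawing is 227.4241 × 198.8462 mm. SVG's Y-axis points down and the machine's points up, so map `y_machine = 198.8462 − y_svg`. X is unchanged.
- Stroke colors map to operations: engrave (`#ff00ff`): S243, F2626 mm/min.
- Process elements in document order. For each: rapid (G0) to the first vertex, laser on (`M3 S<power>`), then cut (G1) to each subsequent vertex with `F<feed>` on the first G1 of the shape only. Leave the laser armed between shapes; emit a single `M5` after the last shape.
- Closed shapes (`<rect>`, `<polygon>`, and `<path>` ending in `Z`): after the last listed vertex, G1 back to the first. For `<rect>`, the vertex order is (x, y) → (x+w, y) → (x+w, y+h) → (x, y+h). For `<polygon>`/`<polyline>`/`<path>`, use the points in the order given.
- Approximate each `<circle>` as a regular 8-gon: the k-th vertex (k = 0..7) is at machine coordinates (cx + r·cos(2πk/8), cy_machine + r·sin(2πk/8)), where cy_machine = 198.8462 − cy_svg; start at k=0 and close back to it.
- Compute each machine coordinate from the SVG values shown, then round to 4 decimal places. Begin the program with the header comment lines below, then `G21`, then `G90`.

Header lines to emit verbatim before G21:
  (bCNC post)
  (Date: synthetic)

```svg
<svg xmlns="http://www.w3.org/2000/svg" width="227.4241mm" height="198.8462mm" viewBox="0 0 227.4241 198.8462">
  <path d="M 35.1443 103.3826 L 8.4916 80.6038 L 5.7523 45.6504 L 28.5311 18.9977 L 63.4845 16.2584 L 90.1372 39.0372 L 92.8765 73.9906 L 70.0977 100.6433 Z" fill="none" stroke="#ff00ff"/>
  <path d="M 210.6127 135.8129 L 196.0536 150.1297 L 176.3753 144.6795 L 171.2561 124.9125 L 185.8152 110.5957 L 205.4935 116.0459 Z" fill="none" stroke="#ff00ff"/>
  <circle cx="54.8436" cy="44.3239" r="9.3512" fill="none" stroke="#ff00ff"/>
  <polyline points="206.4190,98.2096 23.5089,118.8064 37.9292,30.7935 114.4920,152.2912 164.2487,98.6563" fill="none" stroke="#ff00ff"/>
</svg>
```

(bCNC post)
(Date: synthetic)
G21
G90
G0 X35.1443 Y95.4636
M3 S243
G1 X8.4916 Y118.2424 F2626
G1 X5.7523 Y153.1958
G1 X28.5311 Y179.8485
G1 X63.4845 Y182.5878
G1 X90.1372 Y159.8090
G1 X92.8765 Y124.8556
G1 X70.0977 Y98.2029
G1 X35.1443 Y95.4636
G0 X210.6127 Y63.0333
M3 S243
G1 X196.0536 Y48.7165 F2626
G1 X176.3753 Y54.1667
G1 X171.2561 Y73.9337
G1 X185.8152 Y88.2505
G1 X205.4935 Y82.8003
G1 X210.6127 Y63.0333
G0 X64.1948 Y154.5223
M3 S243
G1 X61.4559 Y161.1346 F2626
G1 X54.8436 Y163.8735
G1 X48.2313 Y161.1346
G1 X45.4924 Y154.5223
G1 X48.2313 Y147.9100
G1 X54.8436 Y145.1711
G1 X61.4559 Y147.9100
G1 X64.1948 Y154.5223
G0 X206.4190 Y100.6366
M3 S243
G1 X23.5089 Y80.0398 F2626
G1 X37.9292 Y168.0527
G1 X114.4920 Y46.5550
G1 X164.2487 Y100.1899
M5

1 u = 1 mm; y_m = 198.8462 − y.

[1] `<path>` regular polygon, #ff00ff→engrave S243 F2626: (35.1443,95.4636) → (8.4916,118.2424) → (5.7523,153.1958) → (28.5311,179.8485) → (63.4845,182.5878) → (90.1372,159.8090) → (92.8765,124.8556) → (70.0977,98.2029) → (35.1443,95.4636) (closed)

[2] `<path>` regular polygon, #ff00ff→engrave S243 F2626: (210.6127,63.0333) → (196.0536,48.7165) → (176.3753,54.1667) → (171.2561,73.9337) → (185.8152,88.2505) → (205.4935,82.8003) → (210.6127,63.0333) (closed)

[3] `<circle>` circle, #ff00ff→engrave S243 F2626: (64.1948,154.5223) → (61.4559,161.1346) → (54.8436,163.8735) → (48.2313,161.1346) → (45.4924,154.5223) → (48.2313,147.9100) → (54.8436,145.1711) → (61.4559,147.9100) → (64.1948,154.5223) (closed)

[4] `<polyline>` open polyline, #ff00ff→engrave S243 F2626: (206.4190,100.6366) → (23.5089,80.0398) → (37.9292,168.0527) → (114.4920,46.5550) → (164.2487,100.1899)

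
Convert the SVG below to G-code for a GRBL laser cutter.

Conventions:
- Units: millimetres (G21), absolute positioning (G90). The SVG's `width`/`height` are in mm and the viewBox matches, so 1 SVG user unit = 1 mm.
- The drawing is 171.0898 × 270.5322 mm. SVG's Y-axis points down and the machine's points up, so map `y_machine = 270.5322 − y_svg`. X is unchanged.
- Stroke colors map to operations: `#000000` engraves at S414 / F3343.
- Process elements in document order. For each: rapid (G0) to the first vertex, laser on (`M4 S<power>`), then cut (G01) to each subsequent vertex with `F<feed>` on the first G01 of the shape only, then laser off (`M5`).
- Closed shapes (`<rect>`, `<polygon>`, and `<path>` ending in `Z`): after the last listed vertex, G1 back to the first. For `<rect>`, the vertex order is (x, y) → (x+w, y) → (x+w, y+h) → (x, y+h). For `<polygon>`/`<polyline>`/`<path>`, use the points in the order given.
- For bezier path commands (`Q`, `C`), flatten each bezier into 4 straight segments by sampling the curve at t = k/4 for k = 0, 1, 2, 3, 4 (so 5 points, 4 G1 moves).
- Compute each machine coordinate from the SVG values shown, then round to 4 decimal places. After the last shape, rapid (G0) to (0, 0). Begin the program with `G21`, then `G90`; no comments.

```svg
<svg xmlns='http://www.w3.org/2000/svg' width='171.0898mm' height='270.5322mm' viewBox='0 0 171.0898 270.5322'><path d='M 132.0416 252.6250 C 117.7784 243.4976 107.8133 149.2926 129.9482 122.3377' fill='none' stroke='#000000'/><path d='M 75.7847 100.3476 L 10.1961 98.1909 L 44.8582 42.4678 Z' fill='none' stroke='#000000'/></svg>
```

G21
G90
G0 X132.0416 Y17.9072
M4 S414
G01 X122.5845 Y38.3247 F3343
G01 X117.3456 Y76.3655
G01 X118.9314 Y117.7491
G01 X129.9482 Y148.1945
M5
G0 X75.7847 Y170.1846
M4 S414
G01 X10.1961 Y172.3413 F3343
G01 X44.8582 Y228.0644
G01 X75.7847 Y170.1846
M5
G0 X0.0000 Y0.0000

Since the viewBox matches the mm dimensions, user units are millimetres directly. The only transform is the Y-flip y_m = 270.5322 − y_svg.

Shape 1 is a cubic bezier drawn with `<path>`. Its stroke #000000 means engrave at S414, F3343. After flipping Y the toolpath is (132.0416,17.9072) → (122.5845,38.3247) → (117.3456,76.3655) → (118.9314,117.7491) → (129.9482,148.1945).

Shape 2 is a regular polygon drawn with `<path>`. Its stroke #000000 means engrave at S414, F3343. After flipping Y the toolpath is (75.7847,170.1846) → (10.1961,172.3413) → (44.8582,228.0644) → (75.7847,170.1846), returning to the start.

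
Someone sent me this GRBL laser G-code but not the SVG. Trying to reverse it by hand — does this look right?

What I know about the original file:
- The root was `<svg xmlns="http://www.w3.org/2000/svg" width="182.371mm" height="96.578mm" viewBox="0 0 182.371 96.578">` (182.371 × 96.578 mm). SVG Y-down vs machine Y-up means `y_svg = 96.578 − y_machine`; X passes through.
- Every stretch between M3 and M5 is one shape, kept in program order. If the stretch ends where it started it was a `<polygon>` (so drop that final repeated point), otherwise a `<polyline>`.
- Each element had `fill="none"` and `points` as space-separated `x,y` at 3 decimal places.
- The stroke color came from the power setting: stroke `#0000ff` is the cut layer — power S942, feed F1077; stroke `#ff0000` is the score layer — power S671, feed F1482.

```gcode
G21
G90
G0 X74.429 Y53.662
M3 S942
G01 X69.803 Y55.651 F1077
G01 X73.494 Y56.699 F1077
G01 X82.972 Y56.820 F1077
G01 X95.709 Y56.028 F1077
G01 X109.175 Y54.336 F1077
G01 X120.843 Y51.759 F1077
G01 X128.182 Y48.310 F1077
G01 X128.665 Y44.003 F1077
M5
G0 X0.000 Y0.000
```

Machine Y-up, SVG Y-down with viewBox height 96.578, so y_svg = 96.578 − y_machine; X carries over. Every run uses S942, so all elements get stroke `#0000ff` (cut).

Run 1: The run is open, so emit a `<polyline>` with points (Y-flipped): 74.429,42.916 69.803,40.927 73.494,39.879 82.972,39.758 95.709,40.550 109.175,42.242 120.843,44.819 128.182,48.268 128.665,52.575.

<svg xmlns="http://www.w3.org/2000/svg" width="182.371mm" height="96.578mm" viewBox="0 0 182.371 96.578">
  <polyline points="74.429,42.916 69.803,40.927 73.494,39.879 82.972,39.758 95.709,40.550 109.175,42.242 120.843,44.819 128.182,48.268 128.665,52.575" fill="none" stroke="#0000ff"/>
</svg>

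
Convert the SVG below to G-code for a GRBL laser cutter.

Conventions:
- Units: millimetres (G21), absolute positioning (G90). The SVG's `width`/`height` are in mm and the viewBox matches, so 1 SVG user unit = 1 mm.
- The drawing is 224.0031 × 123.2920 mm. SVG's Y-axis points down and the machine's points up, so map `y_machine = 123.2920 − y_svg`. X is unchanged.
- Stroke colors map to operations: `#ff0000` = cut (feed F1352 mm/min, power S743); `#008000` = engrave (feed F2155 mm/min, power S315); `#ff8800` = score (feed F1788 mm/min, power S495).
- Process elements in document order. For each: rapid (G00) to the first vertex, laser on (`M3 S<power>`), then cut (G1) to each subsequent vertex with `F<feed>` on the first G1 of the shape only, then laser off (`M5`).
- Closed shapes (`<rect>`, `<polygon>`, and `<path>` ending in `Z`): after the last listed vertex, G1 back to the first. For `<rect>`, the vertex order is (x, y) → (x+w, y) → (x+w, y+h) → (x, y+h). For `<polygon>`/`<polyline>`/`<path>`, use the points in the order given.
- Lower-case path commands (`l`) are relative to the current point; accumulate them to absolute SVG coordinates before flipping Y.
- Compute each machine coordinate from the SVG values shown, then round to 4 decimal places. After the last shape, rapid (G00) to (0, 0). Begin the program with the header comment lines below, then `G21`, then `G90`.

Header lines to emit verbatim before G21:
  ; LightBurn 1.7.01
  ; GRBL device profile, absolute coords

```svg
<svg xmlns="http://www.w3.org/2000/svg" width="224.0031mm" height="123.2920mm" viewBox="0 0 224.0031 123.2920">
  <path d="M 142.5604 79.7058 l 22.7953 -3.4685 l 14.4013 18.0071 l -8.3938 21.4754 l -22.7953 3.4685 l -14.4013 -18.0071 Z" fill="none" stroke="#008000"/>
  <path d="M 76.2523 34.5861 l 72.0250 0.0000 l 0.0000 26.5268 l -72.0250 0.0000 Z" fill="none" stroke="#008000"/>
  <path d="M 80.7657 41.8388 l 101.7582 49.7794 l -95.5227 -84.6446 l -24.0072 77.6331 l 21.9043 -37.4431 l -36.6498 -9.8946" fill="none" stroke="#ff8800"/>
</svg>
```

; LightBurn 1.7.01
; GRBL device profile, absolute coords
G21
G90
G00 X142.5604 Y43.5862
M3 S315
G1 X165.3557 Y47.0547 F2155
G1 X179.7570 Y29.0476
G1 X171.3632 Y7.5722
G1 X148.5679 Y4.1037
G1 X134.1666 Y22.1108
G1 X142.5604 Y43.5862
M5
G00 X76.2523 Y88.7059
M3 S315
G1 X148.2773 Y88.7059 F2155
G1 X148.2773 Y62.1791
G1 X76.2523 Y62.1791
G1 X76.2523 Y88.7059
M5
G00 X80.7657 Y81.4532
M3 S495
G1 X182.5239 Y31.6738 F1788
G1 X87.0012 Y116.3184
G1 X62.9940 Y38.6853
G1 X84.8983 Y76.1284
G1 X48.2485 Y86.0230
M5
G00 X0.0000 Y0.0000

viewBox `0 0 224.0031 123.2920` with mm width/height → 1 unit = 1 mm. Flip: y_m = 123.2920 − y_svg.

**Shape 1** — `<path>` regular polygon, stroke `#008000` → engrave (S315, F2155). Machine vertices: (142.5604,43.5862) → (165.3557,47.0547) → (179.7570,29.0476) → (171.3632,7.5722) → (148.5679,4.1037) → (134.1666,22.1108) → (142.5604,43.5862). Closed: final G1 returns to the first vertex.

**Shape 2** — `<path>` rectangle, stroke `#008000` → engrave (S315, F2155). Machine vertices: (76.2523,88.7059) → (148.2773,88.7059) → (148.2773,62.1791) → (76.2523,62.1791) → (76.2523,88.7059). Closed: final G1 returns to the first vertex.

**Shape 3** — `<path>` open polyline, stroke `#ff8800` → score (S495, F1788). Machine vertices: (80.7657,81.4532) → (182.5239,31.6738) → (87.0012,116.3184) → (62.9940,38.6853) → (84.8983,76.1284) → (48.2485,86.0230). Open path.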